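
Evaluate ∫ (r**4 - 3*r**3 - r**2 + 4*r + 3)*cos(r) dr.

r**4*sin(r) - 3*r**3*sin(r) + 4*r**3*cos(r) - 13*r**2*sin(r) - 9*r**2*cos(r) + 22*r*sin(r) - 26*r*cos(r) + 29*sin(r) + 22*cos(r) + C

Use integration by parts with u = r**4 - 3*r**3 - r**2 + 4*r + 3, dv = cos(r) dr, so v = sin(r).
Apply parts 4 times (tabular method): alternate signs, differentiate u down to 0, integrate dv up.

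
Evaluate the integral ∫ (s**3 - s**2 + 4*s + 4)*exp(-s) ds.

(-s**3 - 2*s**2 - 8*s - 12)*exp(-s) + C

Use integration by parts with u = s**3 - s**2 + 4*s + 4, dv = exp(-s) ds, so v = -exp(-s).
Apply parts 3 times (tabular method): alternate signs, differentiate u down to 0, integrate dv up.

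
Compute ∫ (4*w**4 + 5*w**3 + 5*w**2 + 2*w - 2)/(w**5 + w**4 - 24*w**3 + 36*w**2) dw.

log(w)/54 + 508*log(w - 3)/81 - 63*log(w - 2)/16 + 2135*log(w + 6)/1296 + 1/(18*w) + C

Factor the denominator: w**2*(w - 3)*(w - 2)*(w + 6).
Partial-fraction decomposition: 2135/(1296*(w + 6)) - 63/(16*(w - 2)) + 508/(81*(w - 3)) + 1/(54*w) - 1/(18*w**2).
Integrate each term; A/(w−a) gives A·log|w−a|; A/(w−a)² gives −A/(w−a).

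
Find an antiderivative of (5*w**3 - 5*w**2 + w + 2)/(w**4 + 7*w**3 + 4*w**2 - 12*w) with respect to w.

Factor the denominator: w*(w - 1)*(w + 2)*(w + 6).
Partial-fraction decomposition: 158/(21*(w + 6)) - 5/(2*(w + 2)) + 1/(7*(w - 1)) - 1/(6*w).
Integrate each term: A/(w−a) contributes A·log|w−a|.

-log(w)/6 + log(w - 1)/7 - 5*log(w + 2)/2 + 158*log(w + 6)/21 + C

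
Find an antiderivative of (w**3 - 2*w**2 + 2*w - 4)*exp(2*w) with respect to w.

Use integration by parts with u = w**3 - 2*w**2 + 2*w - 4, dv = exp(2*w) dw, so v = exp(2*w)/2.
Apply parts 3 times (tabular method): alternate signs, differentiate u down to 0, integrate dv up.

(4*w**3 - 14*w**2 + 22*w - 27)*exp(2*w)/8 + C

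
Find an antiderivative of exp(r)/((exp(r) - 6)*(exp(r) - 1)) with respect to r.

log(exp(r) - 6)/5 - log(exp(r) - 1)/5 + C

Let u = e^r, du = e^r dr.
The integral becomes ∫ du/((u-6)(u-1)); decompose into partial fractions.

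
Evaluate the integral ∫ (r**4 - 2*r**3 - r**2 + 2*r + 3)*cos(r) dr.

Use integration by parts with u = r**4 - 2*r**3 - r**2 + 2*r + 3, dv = cos(r) dr, so v = sin(r).
Apply parts 4 times (tabular method): alternate signs, differentiate u down to 0, integrate dv up.

r**4*sin(r) - 2*r**3*sin(r) + 4*r**3*cos(r) - 13*r**2*sin(r) - 6*r**2*cos(r) + 14*r*sin(r) - 26*r*cos(r) + 29*sin(r) + 14*cos(r) + C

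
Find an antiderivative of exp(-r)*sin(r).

Let I denote the integral. Integrate by parts with u = sin(r), dv = exp(-r) dr, so v = -exp(-r): I = -exp(-r)*sin(r) + ∫ exp(-r)*cos(r) dr.
Apply parts again with u = cos(r), dv = exp(-r) dr: ∫ exp(-r)*cos(r) dr = -exp(-r)*cos(r) − I. Substituting back brings back I: I = -exp(-r)*sin(r) - exp(-r)*cos(r) − I.
Solving for I: (1 + 1)·I equals the remaining terms, so I = (1/2)·(-exp(-r)*sin(r) - exp(-r)*cos(r)).

-exp(-r)*sin(r)/2 - exp(-r)*cos(r)/2 + C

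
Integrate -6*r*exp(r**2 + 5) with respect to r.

Let u = r**2 + 5, so du = (2*r) dr.
Rewriting, the integral becomes -3·∫ e^u du = -3·e^u.
Substituting back, u = r**2 + 5.

-3*exp(r**2 + 5) + C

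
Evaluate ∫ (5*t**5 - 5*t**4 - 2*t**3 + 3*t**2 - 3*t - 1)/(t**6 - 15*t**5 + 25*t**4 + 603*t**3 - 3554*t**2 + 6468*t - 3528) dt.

23823*log(t - 7)/140 - 11196231*log(t - 6)/67600 - 23*log(t - 2)/240 - log(t - 1)/400 + 31729*log(t + 7)/56784 + 32057/(260*t - 1560) + C

Factor the denominator: (t - 7)*(t - 6)**2*(t - 2)*(t - 1)*(t + 7).
Partial-fraction decomposition: 31729/(56784*(t + 7)) - 1/(400*(t - 1)) - 23/(240*(t - 2)) - 11196231/(67600*(t - 6)) - 32057/(260*(t - 6)**2) + 23823/(140*(t - 7)).
Integrate each term; A/(t−a) gives A·log|t−a|; A/(t−a)² gives −A/(t−a).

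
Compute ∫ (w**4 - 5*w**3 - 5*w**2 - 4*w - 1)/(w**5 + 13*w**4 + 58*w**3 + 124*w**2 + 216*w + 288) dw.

Factor the denominator: (w + 3)*(w + 4)*(w + 6)*(w**2 + 4).
Partial-fraction decomposition: -(11*w - 30)/(80*(w**2 + 4)) + 2219/(240*(w + 6)) - 511/(40*(w + 4)) + 14/(3*(w + 3)).
Integrate each term; A/(w−a) gives A·log|w−a|; the (Bw+D)/(w²+p²) term gives a log and an atan.

14*log(w + 3)/3 - 511*log(w + 4)/40 + 2219*log(w + 6)/240 - 11*log(w**2 + 4)/160 + 3*atan(w/2)/16 + C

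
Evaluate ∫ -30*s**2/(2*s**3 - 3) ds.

Let u = 2*s**3 - 3, so du = (6*s**2) ds.
Rewriting, the integral becomes -5·∫ 1/u du = -5·log(u).
Substituting back, u = 2*s**3 - 3.

-5*log(2*s**3 - 3) + C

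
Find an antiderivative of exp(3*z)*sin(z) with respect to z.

Let I denote the integral. Integrate by parts with u = sin(z), dv = exp(3*z) dz, so v = exp(3*z)/3: I = exp(3*z)*sin(z)/3 − (1/3)·∫ exp(3*z)*cos(z) dz.
Apply parts again with u = cos(z), dv = exp(3*z) dz: ∫ exp(3*z)*cos(z) dz = exp(3*z)*cos(z)/3 + (1/3)·I. Substituting back brings back I: I = exp(3*z)*sin(z)/3 - exp(3*z)*cos(z)/9 − (1/9)·I.
Solving for I: (1 + 1/9)·I equals the remaining terms, so I = (9/10)·(exp(3*z)*sin(z)/3 - exp(3*z)*cos(z)/9).

3*exp(3*z)*sin(z)/10 - exp(3*z)*cos(z)/10 + C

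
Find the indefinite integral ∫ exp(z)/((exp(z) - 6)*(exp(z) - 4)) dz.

Let u = e^z, du = e^z dz.
The integral becomes ∫ du/((u-4)(u-6)); decompose into partial fractions.

log(exp(z) - 6)/2 - log(exp(z) - 4)/2 + C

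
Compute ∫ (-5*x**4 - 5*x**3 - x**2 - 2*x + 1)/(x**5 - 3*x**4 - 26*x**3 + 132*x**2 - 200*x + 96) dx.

-541*log(x - 4)/40 + 1173*log(x - 2)/128 + 4*log(x - 1)/7 - 5423*log(x + 6)/4480 - 127/(16*x - 32) + C

Factor the denominator: (x - 4)*(x - 2)**2*(x - 1)*(x + 6).
Partial-fraction decomposition: -5423/(4480*(x + 6)) + 4/(7*(x - 1)) + 1173/(128*(x - 2)) + 127/(16*(x - 2)**2) - 541/(40*(x - 4)).
Integrate each term; A/(x−a) gives A·log|x−a|; A/(x−a)² gives −A/(x−a).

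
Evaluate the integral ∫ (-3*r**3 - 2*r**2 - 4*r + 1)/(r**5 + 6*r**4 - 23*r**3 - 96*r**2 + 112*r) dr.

log(r)/112 - 239*log(r - 4)/1056 + log(r - 1)/15 - 59*log(r + 4)/160 + 40*log(r + 7)/77 + C

Factor the denominator: r*(r - 4)*(r - 1)*(r + 4)*(r + 7).
Partial-fraction decomposition: 40/(77*(r + 7)) - 59/(160*(r + 4)) + 1/(15*(r - 1)) - 239/(1056*(r - 4)) + 1/(112*r).
Integrate each term: A/(r−a) contributes A·log|r−a|.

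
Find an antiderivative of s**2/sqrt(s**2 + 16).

Substitute s = 4·tan(θ), so ds = 4·sec(θ)^2 dθ and the radical becomes sqrt(s**2 + 16) = 4·sec(θ) by the Pythagorean identity.
Integrate the resulting trig expression in θ, then back-substitute tan(θ) = s/4, sec(θ) = sqrt(s**2 + 16)/4 (absorbing any constant into C).

s*sqrt(s**2 + 16)/2 - 8*log(s + sqrt(s**2 + 16)) + C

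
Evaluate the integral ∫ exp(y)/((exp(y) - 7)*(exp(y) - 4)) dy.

Let u = e^y, du = e^y dy.
The integral becomes ∫ du/((u-4)(u-7)); decompose into partial fractions.

log(exp(y) - 7)/3 - log(exp(y) - 4)/3 + C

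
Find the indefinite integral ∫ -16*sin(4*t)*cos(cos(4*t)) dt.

4*sin(cos(4*t)) + C

Let u = cos(4*t), so du = (-4*sin(4*t)) dt.
Rewriting, the integral becomes 4·∫ cos(u) du = 4·sin(u).
Substituting back, u = cos(4*t).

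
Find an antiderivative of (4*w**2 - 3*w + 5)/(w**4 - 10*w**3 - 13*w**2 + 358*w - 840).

30*log(w - 7)/13 - 45*log(w - 5)/11 + 19*log(w - 4)/10 - 167*log(w + 6)/1430 + C

Factor the denominator: (w - 7)*(w - 5)*(w - 4)*(w + 6).
Partial-fraction decomposition: -167/(1430*(w + 6)) + 19/(10*(w - 4)) - 45/(11*(w - 5)) + 30/(13*(w - 7)).
Integrate each term: A/(w−a) contributes A·log|w−a|.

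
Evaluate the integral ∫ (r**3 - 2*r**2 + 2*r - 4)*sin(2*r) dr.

-r**3*cos(2*r)/2 + 3*r**2*sin(2*r)/4 + r**2*cos(2*r) - r*sin(2*r) - r*cos(2*r)/4 + sin(2*r)/8 + 3*cos(2*r)/2 + C

Use integration by parts with u = r**3 - 2*r**2 + 2*r - 4, dv = sin(2*r) dr, so v = -cos(2*r)/2.
Apply parts 3 times (tabular method): alternate signs, differentiate u down to 0, integrate dv up.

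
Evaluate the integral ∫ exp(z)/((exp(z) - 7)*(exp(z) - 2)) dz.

Let u = e^z, du = e^z dz.
The integral becomes ∫ du/((u-7)(u-2)); decompose into partial fractions.

log(exp(z) - 7)/5 - log(exp(z) - 2)/5 + C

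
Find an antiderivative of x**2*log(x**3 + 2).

Let u = x**3 + 2, so du = (3*x**2) dx.
The integral becomes (1/3)·∫ log(u) du; integrate by parts with u′=log(u), dv′=du.

x**3*log(x**3 + 2)/3 - x**3/3 + 2*log(x**3 + 2)/3 + C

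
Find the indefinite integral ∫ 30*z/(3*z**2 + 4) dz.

5*log(3*z**2 + 4) + C

Let u = 3*z**2 + 4, so du = (6*z) dz.
Rewriting, the integral becomes 5·∫ 1/u du = 5·log(u).
Substituting back, u = 3*z**2 + 4.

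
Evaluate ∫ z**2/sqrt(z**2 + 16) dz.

z*sqrt(z**2 + 16)/2 - 8*log(z + sqrt(z**2 + 16)) + C

Substitute z = 4·tan(θ), so dz = 4·sec(θ)^2 dθ and the radical becomes sqrt(z**2 + 16) = 4·sec(θ) by the Pythagorean identity.
Integrate the resulting trig expression in θ, then back-substitute tan(θ) = z/4, sec(θ) = sqrt(z**2 + 16)/4 (absorbing any constant into C).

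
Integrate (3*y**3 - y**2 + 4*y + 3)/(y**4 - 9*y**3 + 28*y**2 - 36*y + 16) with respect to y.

65*log(y - 4)/4 - 41*log(y - 2)/4 - 3*log(y - 1) + 31/(2*y - 4) + C

Factor the denominator: (y - 4)*(y - 2)**2*(y - 1).
Partial-fraction decomposition: -3/(y - 1) - 41/(4*(y - 2)) - 31/(2*(y - 2)**2) + 65/(4*(y - 4)).
Integrate each term; A/(y−a) gives A·log|y−a|; A/(y−a)² gives −A/(y−a).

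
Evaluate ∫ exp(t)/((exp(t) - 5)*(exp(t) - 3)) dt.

Let u = e^t, du = e^t dt.
The integral becomes ∫ du/((u-5)(u-3)); decompose into partial fractions.

log(exp(t) - 5)/2 - log(exp(t) - 3)/2 + C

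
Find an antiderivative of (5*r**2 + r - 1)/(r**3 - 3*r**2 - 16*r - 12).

Factor the denominator: (r - 6)*(r + 1)*(r + 2).
Partial-fraction decomposition: 17/(8*(r + 2)) - 3/(7*(r + 1)) + 185/(56*(r - 6)).
Integrate each term: A/(r−a) contributes A·log|r−a|.

185*log(r - 6)/56 - 3*log(r + 1)/7 + 17*log(r + 2)/8 + C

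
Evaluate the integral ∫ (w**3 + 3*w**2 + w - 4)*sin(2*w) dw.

Use integration by parts with u = w**3 + 3*w**2 + w - 4, dv = sin(2*w) dw, so v = -cos(2*w)/2.
Apply parts 3 times (tabular method): alternate signs, differentiate u down to 0, integrate dv up.

-w**3*cos(2*w)/2 + 3*w**2*sin(2*w)/4 - 3*w**2*cos(2*w)/2 + 3*w*sin(2*w)/2 + w*cos(2*w)/4 - sin(2*w)/8 + 11*cos(2*w)/4 + C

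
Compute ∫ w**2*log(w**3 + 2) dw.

Let u = w**3 + 2, so du = (3*w**2) dw.
The integral becomes (1/3)·∫ log(u) du; integrate by parts with u′=log(u), dv′=du.

w**3*log(w**3 + 2)/3 - w**3/3 + 2*log(w**3 + 2)/3 + C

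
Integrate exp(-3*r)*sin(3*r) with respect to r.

Let I denote the integral. Integrate by parts with u = sin(3*r), dv = exp(-3*r) dr, so v = -exp(-3*r)/3: I = -exp(-3*r)*sin(3*r)/3 + ∫ exp(-3*r)*cos(3*r) dr.
Apply parts again with u = cos(3*r), dv = exp(-3*r) dr: ∫ exp(-3*r)*cos(3*r) dr = -exp(-3*r)*cos(3*r)/3 − I. Substituting back brings back I: I = -exp(-3*r)*sin(3*r)/3 - exp(-3*r)*cos(3*r)/3 − I.
Solving for I: (1 + 1)·I equals the remaining terms, so I = (1/2)·(-exp(-3*r)*sin(3*r)/3 - exp(-3*r)*cos(3*r)/3).

-exp(-3*r)*sin(3*r)/6 - exp(-3*r)*cos(3*r)/6 + C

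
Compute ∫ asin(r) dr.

Use integration by parts with u = arcsin(r), dv = dr.
Then du = 1/sqrt(-r**2 + 1) dr.

r*asin(r) + sqrt(-r**2 + 1) + C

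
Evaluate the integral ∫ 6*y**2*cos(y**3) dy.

2*sin(y**3) + C

Let u = y**3, so du = (3*y**2) dy.
Rewriting, the integral becomes 2·∫ cos(u) du = 2·sin(u).
Substituting back, u = y**3.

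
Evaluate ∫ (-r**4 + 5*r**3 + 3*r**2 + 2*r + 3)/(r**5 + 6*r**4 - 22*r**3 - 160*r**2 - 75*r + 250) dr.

Factor the denominator: (r - 5)*(r - 1)*(r + 2)*(r + 5)**2.
Partial-fraction decomposition: -689/(900*(r + 5)) + 197/(30*(r + 5)**2) - 5/(21*(r + 2)) - 1/(36*(r - 1)) + 11/(350*(r - 5)).
Integrate each term; A/(r−a) gives A·log|r−a|; A/(r−a)² gives −A/(r−a).

11*log(r - 5)/350 - log(r - 1)/36 - 5*log(r + 2)/21 - 689*log(r + 5)/900 - 197/(30*r + 150) + C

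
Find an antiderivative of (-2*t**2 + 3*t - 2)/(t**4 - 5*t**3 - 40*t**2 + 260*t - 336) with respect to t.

Factor the denominator: (t - 6)*(t - 4)*(t - 2)*(t + 7).
Partial-fraction decomposition: 11/(117*(t + 7)) - 1/(18*(t - 2)) + 1/(2*(t - 4)) - 7/(13*(t - 6)).
Integrate each term: A/(t−a) contributes A·log|t−a|.

-7*log(t - 6)/13 + log(t - 4)/2 - log(t - 2)/18 + 11*log(t + 7)/117 + C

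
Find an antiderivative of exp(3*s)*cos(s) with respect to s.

Let I denote the integral. Integrate by parts with u = cos(s), dv = exp(3*s) ds, so v = exp(3*s)/3: I = exp(3*s)*cos(s)/3 + (1/3)·∫ exp(3*s)*sin(s) ds.
Apply parts again with u = sin(s), dv = exp(3*s) ds: ∫ exp(3*s)*sin(s) ds = exp(3*s)*sin(s)/3 − (1/3)·I. Substituting back brings back I: I = exp(3*s)*sin(s)/9 + exp(3*s)*cos(s)/3 − (1/9)·I.
Solving for I: (1 + 1/9)·I equals the remaining terms, so I = (9/10)·(exp(3*s)*sin(s)/9 + exp(3*s)*cos(s)/3).

exp(3*s)*sin(s)/10 + 3*exp(3*s)*cos(s)/10 + C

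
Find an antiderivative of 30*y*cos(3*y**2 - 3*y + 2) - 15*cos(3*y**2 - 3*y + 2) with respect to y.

5*sin(3*y**2 - 3*y + 2) + C

Let u = 3*y**2 - 3*y + 2, so du = (6*y - 3) dy.
Rewriting, the integral becomes 5·∫ cos(u) du = 5·sin(u).
Substituting back, u = 3*y**2 - 3*y + 2.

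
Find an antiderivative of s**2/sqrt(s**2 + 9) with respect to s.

s*sqrt(s**2 + 9)/2 - 9*log(s + sqrt(s**2 + 9))/2 + C

Substitute s = 3·tan(θ), so ds = 3·sec(θ)^2 dθ and the radical becomes sqrt(s**2 + 9) = 3·sec(θ) by the Pythagorean identity.
Integrate the resulting trig expression in θ, then back-substitute tan(θ) = s/3, sec(θ) = sqrt(s**2 + 9)/3 (absorbing any constant into C).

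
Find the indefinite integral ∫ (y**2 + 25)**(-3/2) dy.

Substitute y = 5·tan(θ), so dy = 5·sec(θ)^2 dθ and the radical becomes sqrt(y**2 + 25) = 5·sec(θ) by the Pythagorean identity.
Integrate the resulting trig expression in θ, then back-substitute tan(θ) = y/5, sec(θ) = sqrt(y**2 + 25)/5 (absorbing any constant into C).

y/(25*sqrt(y**2 + 25)) + C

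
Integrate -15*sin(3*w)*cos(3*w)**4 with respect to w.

cos(3*w)**5 + C

Let u = cos(3*w), so du = (-3*sin(3*w)) dw.
Rewriting, the integral becomes 5·∫ u^4 du = 5·u^5/5.
Substituting back, u = cos(3*w).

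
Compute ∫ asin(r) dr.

Use integration by parts with u = arcsin(r), dv = dr.
Then du = 1/sqrt(-r**2 + 1) dr.

r*asin(r) + sqrt(-r**2 + 1) + C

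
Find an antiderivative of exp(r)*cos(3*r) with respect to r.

Let I denote the integral. Integrate by parts with u = cos(3*r), dv = exp(r) dr, so v = exp(r): I = exp(r)*cos(3*r) + 3·∫ exp(r)*sin(3*r) dr.
Apply parts again with u = sin(3*r), dv = exp(r) dr: ∫ exp(r)*sin(3*r) dr = exp(r)*sin(3*r) − 3·I. Substituting back brings back I: I = 3*exp(r)*sin(3*r) + exp(r)*cos(3*r) − 9·I.
Solving for I: (1 + 9)·I equals the remaining terms, so I = (1/10)·(3*exp(r)*sin(3*r) + exp(r)*cos(3*r)).

3*exp(r)*sin(3*r)/10 + exp(r)*cos(3*r)/10 + C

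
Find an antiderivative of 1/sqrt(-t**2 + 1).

Substitute t = sin(θ), so dt = cos(θ) dθ and the radical becomes sqrt(-t**2 + 1) = cos(θ) by the Pythagorean identity.
Integrate the resulting trig expression in θ, then back-substitute θ = asin(t), sin(θ) = t, cos(θ) = sqrt(-t**2 + 1) (absorbing any constant into C).

asin(t) + C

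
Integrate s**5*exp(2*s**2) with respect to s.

(2*s**4 - 2*s**2 + 1)*exp(2*s**2)/8 + C

Let u = s², du = 2s ds; rewrite as (1/2)∫ u^2·exp(2u) du.
Now integrate by parts 2 times.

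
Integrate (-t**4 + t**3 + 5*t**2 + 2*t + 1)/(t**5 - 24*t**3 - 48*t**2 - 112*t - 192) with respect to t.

Factor the denominator: (t - 6)*(t + 2)*(t + 4)*(t**2 + 4).
Partial-fraction decomposition: -(64*t - 121)/(400*(t**2 + 4)) - 247/(400*(t + 4)) + 7/(128*(t + 2)) - 887/(3200*(t - 6)).
Integrate each term; A/(t−a) gives A·log|t−a|; the (Bt+D)/(t²+p²) term gives a log and an atan.

-887*log(t - 6)/3200 + 7*log(t + 2)/128 - 247*log(t + 4)/400 - 2*log(t**2 + 4)/25 + 121*atan(t/2)/800 + C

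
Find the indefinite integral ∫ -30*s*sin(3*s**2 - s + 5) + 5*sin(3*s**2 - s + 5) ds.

Let u = 3*s**2 - s + 5, so du = (6*s - 1) ds.
Rewriting, the integral becomes -5·∫ sin(u) du = -5·-cos(u).
Substituting back, u = 3*s**2 - s + 5.

5*cos(3*s**2 - s + 5) + C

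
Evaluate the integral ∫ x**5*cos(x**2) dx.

x**4*sin(x**2)/2 + x**2*cos(x**2) - sin(x**2) + C

Let u = x², du = 2x dx; rewrite as (1/2)∫ u^2·cos(1u) du.
Now integrate by parts 2 times.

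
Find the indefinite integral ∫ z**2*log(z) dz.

z**3*log(z)/3 - z**3/9 + C

Use integration by parts with u = log(z), dv = z**2 dz.
Then du = 1/z dz and v = z**3/3.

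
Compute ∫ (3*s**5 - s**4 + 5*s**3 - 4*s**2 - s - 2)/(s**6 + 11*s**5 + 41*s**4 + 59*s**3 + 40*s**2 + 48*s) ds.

-log(s)/24 + 98*log(s + 3)/3 - 68557*log(s + 4)/2312 + 4*log(s**2 + 1)/289 - 15*atan(s)/289 + 1855/(34*s + 136) + C

Factor the denominator: s*(s + 3)*(s + 4)**2*(s**2 + 1).
Partial-fraction decomposition: (8*s - 15)/(289*(s**2 + 1)) - 68557/(2312*(s + 4)) - 1855/(34*(s + 4)**2) + 98/(3*(s + 3)) - 1/(24*s).
Integrate each term; A/(s−a) gives A·log|s−a|; the (Bs+D)/(s²+p²) term gives a log and an atan.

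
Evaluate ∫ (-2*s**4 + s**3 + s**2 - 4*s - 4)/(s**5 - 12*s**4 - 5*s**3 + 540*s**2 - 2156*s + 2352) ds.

-2221*log(s - 7)/105 + 296*log(s - 6)/13 - 113*log(s - 4)/33 + 4*log(s - 2)/45 - 2536*log(s + 7)/9009 + C

Factor the denominator: (s - 7)*(s - 6)*(s - 4)*(s - 2)*(s + 7).
Partial-fraction decomposition: -2536/(9009*(s + 7)) + 4/(45*(s - 2)) - 113/(33*(s - 4)) + 296/(13*(s - 6)) - 2221/(105*(s - 7)).
Integrate each term: A/(s−a) contributes A·log|s−a|.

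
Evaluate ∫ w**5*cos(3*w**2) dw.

Let u = w², du = 2w dw; rewrite as (1/2)∫ u^2·cos(3u) du.
Now integrate by parts 2 times.

w**4*sin(3*w**2)/6 + w**2*cos(3*w**2)/9 - sin(3*w**2)/27 + C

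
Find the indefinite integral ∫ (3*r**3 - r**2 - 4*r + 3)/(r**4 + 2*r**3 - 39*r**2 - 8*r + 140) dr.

37*log(r - 5)/28 - 5*log(r - 2)/36 - 17*log(r + 2)/140 + 349*log(r + 7)/180 + C

Factor the denominator: (r - 5)*(r - 2)*(r + 2)*(r + 7).
Partial-fraction decomposition: 349/(180*(r + 7)) - 17/(140*(r + 2)) - 5/(36*(r - 2)) + 37/(28*(r - 5)).
Integrate each term: A/(r−a) contributes A·log|r−a|.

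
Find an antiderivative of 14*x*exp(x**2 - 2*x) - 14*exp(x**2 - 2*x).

Let u = x**2 - 2*x, so du = (2*x - 2) dx.
Rewriting, the integral becomes 7·∫ e^u du = 7·e^u.
Substituting back, u = x**2 - 2*x.

7*exp(x**2 - 2*x) + C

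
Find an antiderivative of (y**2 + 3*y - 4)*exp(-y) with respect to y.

(-y**2 - 5*y - 1)*exp(-y) + C

Use integration by parts with u = y**2 + 3*y - 4, dv = exp(-y) dy, so v = -exp(-y).
Apply parts 2 times (tabular method): alternate signs, differentiate u down to 0, integrate dv up.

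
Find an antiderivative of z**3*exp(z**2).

Let u = z², du = 2z dz; rewrite as (1/2)∫ u^1·exp(1u) du.
Now integrate by parts 1 time.

(z**2 - 1)*exp(z**2)/2 + C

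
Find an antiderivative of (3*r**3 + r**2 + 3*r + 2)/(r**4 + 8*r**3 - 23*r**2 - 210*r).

-log(r)/105 + 139*log(r - 5)/220 - 314*log(r + 6)/33 + 333*log(r + 7)/28 + C

Factor the denominator: r*(r - 5)*(r + 6)*(r + 7).
Partial-fraction decomposition: 333/(28*(r + 7)) - 314/(33*(r + 6)) + 139/(220*(r - 5)) - 1/(105*r).
Integrate each term: A/(r−a) contributes A·log|r−a|.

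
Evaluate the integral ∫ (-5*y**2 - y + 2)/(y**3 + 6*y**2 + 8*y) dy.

Factor the denominator: y*(y + 2)*(y + 4).
Partial-fraction decomposition: -37/(4*(y + 4)) + 4/(y + 2) + 1/(4*y).
Integrate each term: A/(y−a) contributes A·log|y−a|.

log(y)/4 + 4*log(y + 2) - 37*log(y + 4)/4 + C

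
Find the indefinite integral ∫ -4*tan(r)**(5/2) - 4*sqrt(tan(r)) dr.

-8*tan(r)**(3/2)/3 + C

Let u = tan(r), so du = (tan(r)**2 + 1) dr.
Rewriting, the integral becomes -4·∫ √u du = -4·(2/3)u^(3/2).
Substituting back, u = tan(r).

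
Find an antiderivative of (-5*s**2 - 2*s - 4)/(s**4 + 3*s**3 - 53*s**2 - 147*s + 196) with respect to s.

Factor the denominator: (s - 7)*(s - 1)*(s + 4)*(s + 7).
Partial-fraction decomposition: 235/(336*(s + 7)) - 76/(165*(s + 4)) + 11/(240*(s - 1)) - 263/(924*(s - 7)).
Integrate each term: A/(s−a) contributes A·log|s−a|.

-263*log(s - 7)/924 + 11*log(s - 1)/240 - 76*log(s + 4)/165 + 235*log(s + 7)/336 + C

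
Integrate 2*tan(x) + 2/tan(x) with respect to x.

Let u = tan(x), so du = (tan(x)**2 + 1) dx.
Rewriting, the integral becomes 2·∫ 1/u du = 2·log(u).
Substituting back, u = tan(x).

2*log(tan(x)) + C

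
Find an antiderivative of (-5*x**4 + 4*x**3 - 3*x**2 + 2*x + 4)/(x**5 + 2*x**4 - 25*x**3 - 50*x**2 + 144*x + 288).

Factor the denominator: (x - 4)*(x - 3)*(x + 2)*(x + 3)*(x + 4).
Partial-fraction decomposition: -397/(28*(x + 4)) + 271/(21*(x + 3)) - 31/(15*(x + 2)) + 157/(105*(x - 3)) - 265/(84*(x - 4)).
Integrate each term: A/(x−a) contributes A·log|x−a|.

-265*log(x - 4)/84 + 157*log(x - 3)/105 - 31*log(x + 2)/15 + 271*log(x + 3)/21 - 397*log(x + 4)/28 + C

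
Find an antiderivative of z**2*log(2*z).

z**3*(log(z) + log(2))/3 - z**3/9 + C

Use integration by parts with u = log(2*z), dv = z**2 dz.
Then du = 1/z dz and v = z**3/3.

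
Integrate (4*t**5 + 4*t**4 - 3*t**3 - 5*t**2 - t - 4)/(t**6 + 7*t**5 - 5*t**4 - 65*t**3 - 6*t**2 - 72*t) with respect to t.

Factor the denominator: t*(t - 3)*(t + 4)*(t + 6)*(t**2 + 1).
Partial-fraction decomposition: (437*t - 439)/(6290*(t**2 + 1)) + 12725/(1998*(t + 6)) - 370/(119*(t + 4)) + 1163/(1890*(t - 3)) + 1/(18*t).
Integrate each term; A/(t−a) gives A·log|t−a|; the (Bt+D)/(t²+p²) term gives a log and an atan.

log(t)/18 + 1163*log(t - 3)/1890 - 370*log(t + 4)/119 + 12725*log(t + 6)/1998 + 437*log(t**2 + 1)/12580 - 439*atan(t)/6290 + C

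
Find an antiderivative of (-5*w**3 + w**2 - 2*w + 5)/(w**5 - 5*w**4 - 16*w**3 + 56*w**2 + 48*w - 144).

Factor the denominator: (w - 6)*(w - 2)**2*(w + 2)*(w + 3).
Partial-fraction decomposition: 31/(45*(w + 3)) - 53/(128*(w + 2)) + 51/(80*(w - 2)) + 7/(16*(w - 2)**2) - 1051/(1152*(w - 6)).
Integrate each term; A/(w−a) gives A·log|w−a|; A/(w−a)² gives −A/(w−a).

-1051*log(w - 6)/1152 + 51*log(w - 2)/80 - 53*log(w + 2)/128 + 31*log(w + 3)/45 - 7/(16*w - 32) + C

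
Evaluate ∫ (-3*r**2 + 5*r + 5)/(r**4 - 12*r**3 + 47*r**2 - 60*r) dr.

-log(r)/12 - 9*log(r - 5)/2 + 23*log(r - 4)/4 - 7*log(r - 3)/6 + C

Factor the denominator: r*(r - 5)*(r - 4)*(r - 3).
Partial-fraction decomposition: -7/(6*(r - 3)) + 23/(4*(r - 4)) - 9/(2*(r - 5)) - 1/(12*r).
Integrate each term: A/(r−a) contributes A·log|r−a|.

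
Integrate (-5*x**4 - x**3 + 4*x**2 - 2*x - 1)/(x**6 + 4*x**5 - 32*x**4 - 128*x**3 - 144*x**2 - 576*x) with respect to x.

log(x)/576 - 1313*log(x - 6)/5760 - 229*log(x + 4)/320 + 6109*log(x + 6)/5760 - 19*log(x**2 + 4)/320 - 21*atan(x/2)/320 + C

Factor the denominator: x*(x - 6)*(x + 4)*(x + 6)*(x**2 + 4).
Partial-fraction decomposition: -(19*x + 21)/(160*(x**2 + 4)) + 6109/(5760*(x + 6)) - 229/(320*(x + 4)) - 1313/(5760*(x - 6)) + 1/(576*x).
Integrate each term; A/(x−a) gives A·log|x−a|; the (Bx+D)/(x²+p²) term gives a log and an atan.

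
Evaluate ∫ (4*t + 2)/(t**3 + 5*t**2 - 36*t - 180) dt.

Factor the denominator: (t - 6)*(t + 5)*(t + 6).
Partial-fraction decomposition: -11/(6*(t + 6)) + 18/(11*(t + 5)) + 13/(66*(t - 6)).
Integrate each term: A/(t−a) contributes A·log|t−a|.

13*log(t - 6)/66 + 18*log(t + 5)/11 - 11*log(t + 6)/6 + C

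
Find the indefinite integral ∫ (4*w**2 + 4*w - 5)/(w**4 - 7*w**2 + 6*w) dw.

Factor the denominator: w*(w - 2)*(w - 1)*(w + 3).
Partial-fraction decomposition: -19/(60*(w + 3)) - 3/(4*(w - 1)) + 19/(10*(w - 2)) - 5/(6*w).
Integrate each term: A/(w−a) contributes A·log|w−a|.

-5*log(w)/6 + 19*log(w - 2)/10 - 3*log(w - 1)/4 - 19*log(w + 3)/60 + C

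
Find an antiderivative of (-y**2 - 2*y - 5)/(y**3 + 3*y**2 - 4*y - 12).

Factor the denominator: (y - 2)*(y + 2)*(y + 3).
Partial-fraction decomposition: -8/(5*(y + 3)) + 5/(4*(y + 2)) - 13/(20*(y - 2)).
Integrate each term: A/(y−a) contributes A·log|y−a|.

-13*log(y - 2)/20 + 5*log(y + 2)/4 - 8*log(y + 3)/5 + C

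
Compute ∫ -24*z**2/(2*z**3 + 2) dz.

Let u = 2*z**3 + 2, so du = (6*z**2) dz.
Rewriting, the integral becomes -4·∫ 1/u du = -4·log(u).
Substituting back, u = 2*z**3 + 2.

-4*log(2*z**3 + 2) + C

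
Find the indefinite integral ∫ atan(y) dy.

y*atan(y) - log(y**2 + 1)/2 + C

Use integration by parts with u = arctan(y), dv = dy.
Then du = 1/(y**2 + 1) dy.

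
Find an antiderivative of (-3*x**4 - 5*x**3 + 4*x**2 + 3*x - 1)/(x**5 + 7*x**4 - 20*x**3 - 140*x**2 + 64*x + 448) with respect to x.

-1013*log(x - 4)/1056 + 67*log(x - 2)/432 + log(x + 2)/240 + 397*log(x + 4)/288 - 5314*log(x + 7)/1485 + C

Factor the denominator: (x - 4)*(x - 2)*(x + 2)*(x + 4)*(x + 7).
Partial-fraction decomposition: -5314/(1485*(x + 7)) + 397/(288*(x + 4)) + 1/(240*(x + 2)) + 67/(432*(x - 2)) - 1013/(1056*(x - 4)).
Integrate each term: A/(x−a) contributes A·log|x−a|.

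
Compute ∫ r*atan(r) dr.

r**2*atan(r)/2 - r/2 + atan(r)/2 + C

Use integration by parts with u = arctan(r), dv = r dr.
Then du = 1/(r**2 + 1) dr.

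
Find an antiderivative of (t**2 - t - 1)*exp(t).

Use integration by parts with u = t**2 - t - 1, dv = exp(t) dt, so v = exp(t).
Apply parts 2 times (tabular method): alternate signs, differentiate u down to 0, integrate dv up.

(t**2 - 3*t + 2)*exp(t) + C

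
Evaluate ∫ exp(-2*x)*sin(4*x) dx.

-exp(-2*x)*sin(4*x)/10 - exp(-2*x)*cos(4*x)/5 + C

Let I denote the integral. Integrate by parts with u = sin(4*x), dv = exp(-2*x) dx, so v = -exp(-2*x)/2: I = -exp(-2*x)*sin(4*x)/2 + 2·∫ exp(-2*x)*cos(4*x) dx.
Apply parts again with u = cos(4*x), dv = exp(-2*x) dx: ∫ exp(-2*x)*cos(4*x) dx = -exp(-2*x)*cos(4*x)/2 − 2·I. Substituting back brings back I: I = -exp(-2*x)*sin(4*x)/2 - exp(-2*x)*cos(4*x) − 4·I.
Solving for I: (1 + 4)·I equals the remaining terms, so I = (1/5)·(-exp(-2*x)*sin(4*x)/2 - exp(-2*x)*cos(4*x)).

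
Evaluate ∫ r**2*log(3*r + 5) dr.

Use integration by parts with u = log(3*r + 5), dv = r**2 dr.
Then du = 3/(3*r + 5) dr and v = r**3/3.

r**3*log(3*r + 5)/3 - r**3/9 + 5*r**2/18 - 25*r/27 + 125*log(3*r + 5)/81 + C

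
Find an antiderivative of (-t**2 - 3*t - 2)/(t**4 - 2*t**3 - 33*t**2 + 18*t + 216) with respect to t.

Factor the denominator: (t - 6)*(t - 3)*(t + 3)*(t + 4).
Partial-fraction decomposition: 3/(35*(t + 4)) - 1/(27*(t + 3)) + 10/(63*(t - 3)) - 28/(135*(t - 6)).
Integrate each term: A/(t−a) contributes A·log|t−a|.

-28*log(t - 6)/135 + 10*log(t - 3)/63 - log(t + 3)/27 + 3*log(t + 4)/35 + C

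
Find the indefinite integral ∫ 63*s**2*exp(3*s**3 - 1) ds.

7*exp(3*s**3 - 1) + C

Let u = 3*s**3 - 1, so du = (9*s**2) ds.
Rewriting, the integral becomes 7·∫ e^u du = 7·e^u.
Substituting back, u = 3*s**3 - 1.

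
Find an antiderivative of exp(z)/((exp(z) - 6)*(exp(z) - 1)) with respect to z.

log(exp(z) - 6)/5 - log(exp(z) - 1)/5 + C

Let u = e^z, du = e^z dz.
The integral becomes ∫ du/((u-1)(u-6)); decompose into partial fractions.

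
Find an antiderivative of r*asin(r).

r**2*asin(r)/2 + r*sqrt(-r**2 + 1)/4 - asin(r)/4 + C

Use integration by parts with u = arcsin(r), dv = r dr.
Then du = 1/sqrt(-r**2 + 1) dr.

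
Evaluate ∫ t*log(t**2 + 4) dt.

Let u = t**2 + 4, so du = (2*t) dt.
The integral becomes (1/2)·∫ log(u) du; integrate by parts with u′=log(u), dv′=du.

t**2*log(t**2 + 4)/2 - t**2/2 + 2*log(t**2 + 4) + C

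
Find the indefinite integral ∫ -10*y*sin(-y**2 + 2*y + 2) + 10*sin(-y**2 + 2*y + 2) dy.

Let u = y**2 - 2*y - 2, so du = (2*y - 2) dy.
Rewriting, the integral becomes 5·∫ sin(u) du = 5·-cos(u).
Substituting back, u = y**2 - 2*y - 2.

-5*cos(-y**2 + 2*y + 2) + C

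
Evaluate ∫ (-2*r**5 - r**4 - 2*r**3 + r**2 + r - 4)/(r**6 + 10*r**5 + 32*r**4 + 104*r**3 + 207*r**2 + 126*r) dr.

Factor the denominator: r*(r + 1)*(r + 2)*(r + 7)*(r**2 + 9).
Partial-fraction decomposition: (5437*r + 54828)/(33930*(r**2 + 9)) - 31937/(12180*(r + 7)) + 31/(65*(r + 2)) + 1/(60*(r + 1)) - 2/(63*r).
Integrate each term; A/(r−a) gives A·log|r−a|; the (Br+D)/(r²+p²) term gives a log and an atan.

-2*log(r)/63 + log(r + 1)/60 + 31*log(r + 2)/65 - 31937*log(r + 7)/12180 + 5437*log(r**2 + 9)/67860 + 3046*atan(r/3)/5655 + C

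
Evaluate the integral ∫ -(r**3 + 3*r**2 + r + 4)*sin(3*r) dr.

Use integration by parts with u = r**3 + 3*r**2 + r + 4, dv = -sin(3*r) dr, so v = cos(3*r)/3.
Apply parts 3 times (tabular method): alternate signs, differentiate u down to 0, integrate dv up.

r**3*cos(3*r)/3 - r**2*sin(3*r)/3 + r**2*cos(3*r) - 2*r*sin(3*r)/3 + r*cos(3*r)/9 - sin(3*r)/27 + 10*cos(3*r)/9 + C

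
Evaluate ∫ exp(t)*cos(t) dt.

exp(t)*sin(t)/2 + exp(t)*cos(t)/2 + C

Let I denote the integral. Integrate by parts with u = cos(t), dv = exp(t) dt, so v = exp(t): I = exp(t)*cos(t) + ∫ exp(t)*sin(t) dt.
Apply parts again with u = sin(t), dv = exp(t) dt: ∫ exp(t)*sin(t) dt = exp(t)*sin(t) − I. Substituting back brings back I: I = exp(t)*sin(t) + exp(t)*cos(t) − I.
Solving for I: (1 + 1)·I equals the remaining terms, so I = (1/2)·(exp(t)*sin(t) + exp(t)*cos(t)).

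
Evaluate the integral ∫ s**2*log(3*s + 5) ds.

Use integration by parts with u = log(3*s + 5), dv = s**2 ds.
Then du = 3/(3*s + 5) ds and v = s**3/3.

s**3*log(3*s + 5)/3 - s**3/9 + 5*s**2/18 - 25*s/27 + 125*log(3*s + 5)/81 + C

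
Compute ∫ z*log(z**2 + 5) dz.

Let u = z**2 + 5, so du = (2*z) dz.
The integral becomes (1/2)·∫ log(u) du; integrate by parts with u′=log(u), dv′=du.

z**2*log(z**2 + 5)/2 - z**2/2 + 5*log(z**2 + 5)/2 + C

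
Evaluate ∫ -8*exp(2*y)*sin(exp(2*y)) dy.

Let u = exp(2*y), so du = (2*exp(2*y)) dy.
Rewriting, the integral becomes -4·∫ sin(u) du = -4·-cos(u).
Substituting back, u = exp(2*y).

4*cos(exp(2*y)) + C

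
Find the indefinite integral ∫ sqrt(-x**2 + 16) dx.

x*sqrt(-x**2 + 16)/2 + 8*asin(x/4) + C

Substitute x = 4·sin(θ), so dx = 4·cos(θ) dθ and the radical becomes sqrt(-x**2 + 16) = 4·cos(θ) by the Pythagorean identity.
Integrate the resulting trig expression in θ, then back-substitute θ = asin(x/4), sin(θ) = x/4, cos(θ) = sqrt(-x**2 + 16)/4 (absorbing any constant into C).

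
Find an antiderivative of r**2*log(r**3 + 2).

Let u = r**3 + 2, so du = (3*r**2) dr.
The integral becomes (1/3)·∫ log(u) du; integrate by parts with u′=log(u), dv′=du.

r**3*log(r**3 + 2)/3 - r**3/3 + 2*log(r**3 + 2)/3 + C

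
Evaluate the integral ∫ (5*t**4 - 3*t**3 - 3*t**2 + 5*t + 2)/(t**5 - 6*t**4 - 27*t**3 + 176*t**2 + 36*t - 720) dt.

Factor the denominator: (t - 6)*(t - 4)*(t - 3)*(t + 2)*(t + 5).
Partial-fraction decomposition: 63/(44*(t + 5)) - 7/(60*(t + 2)) + 157/(60*(t - 3)) - 59/(6*(t - 4)) + 1439/(132*(t - 6)).
Integrate each term: A/(t−a) contributes A·log|t−a|.

1439*log(t - 6)/132 - 59*log(t - 4)/6 + 157*log(t - 3)/60 - 7*log(t + 2)/60 + 63*log(t + 5)/44 + C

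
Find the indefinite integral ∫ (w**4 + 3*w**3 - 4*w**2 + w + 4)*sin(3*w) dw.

Use integration by parts with u = w**4 + 3*w**3 - 4*w**2 + w + 4, dv = sin(3*w) dw, so v = -cos(3*w)/3.
Apply parts 4 times (tabular method): alternate signs, differentiate u down to 0, integrate dv up.

-w**4*cos(3*w)/3 + 4*w**3*sin(3*w)/9 - w**3*cos(3*w) + w**2*sin(3*w) + 16*w**2*cos(3*w)/9 - 32*w*sin(3*w)/27 + w*cos(3*w)/3 - sin(3*w)/9 - 140*cos(3*w)/81 + C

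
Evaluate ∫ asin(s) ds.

s*asin(s) + sqrt(-s**2 + 1) + C

Use integration by parts with u = arcsin(s), dv = ds.
Then du = 1/sqrt(-s**2 + 1) ds.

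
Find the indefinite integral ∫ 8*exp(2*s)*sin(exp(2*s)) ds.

Let u = exp(2*s), so du = (2*exp(2*s)) ds.
Rewriting, the integral becomes 4·∫ sin(u) du = 4·-cos(u).
Substituting back, u = exp(2*s).

-4*cos(exp(2*s)) + C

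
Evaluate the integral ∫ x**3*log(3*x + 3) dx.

Use integration by parts with u = log(3*x + 3), dv = x**3 dx.
Then du = 3/(3*x + 3) dx and v = x**4/4.

x**4*log(3*x + 3)/4 - x**4/16 + x**3/12 - x**2/8 + x/4 - log(x + 1)/4 + C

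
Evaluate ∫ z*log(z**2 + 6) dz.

z**2*log(z**2 + 6)/2 - z**2/2 + 3*log(z**2 + 6) + C

Let u = z**2 + 6, so du = (2*z) dz.
The integral becomes (1/2)·∫ log(u) du; integrate by parts with u′=log(u), dv′=du.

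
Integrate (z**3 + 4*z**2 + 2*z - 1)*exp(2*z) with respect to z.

(4*z**3 + 10*z**2 - 2*z - 3)*exp(2*z)/8 + C

Use integration by parts with u = z**3 + 4*z**2 + 2*z - 1, dv = exp(2*z) dz, so v = exp(2*z)/2.
Apply parts 3 times (tabular method): alternate signs, differentiate u down to 0, integrate dv up.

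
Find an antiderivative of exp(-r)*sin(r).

-exp(-r)*sin(r)/2 - exp(-r)*cos(r)/2 + C

Let I denote the integral. Integrate by parts with u = sin(r), dv = exp(-r) dr, so v = -exp(-r): I = -exp(-r)*sin(r) + ∫ exp(-r)*cos(r) dr.
Apply parts again with u = cos(r), dv = exp(-r) dr: ∫ exp(-r)*cos(r) dr = -exp(-r)*cos(r) − I. Substituting back brings back I: I = -exp(-r)*sin(r) - exp(-r)*cos(r) − I.
Solving for I: (1 + 1)·I equals the remaining terms, so I = (1/2)·(-exp(-r)*sin(r) - exp(-r)*cos(r)).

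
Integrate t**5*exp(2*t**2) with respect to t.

Let u = t², du = 2t dt; rewrite as (1/2)∫ u^2·exp(2u) du.
Now integrate by parts 2 times.

(2*t**4 - 2*t**2 + 1)*exp(2*t**2)/8 + C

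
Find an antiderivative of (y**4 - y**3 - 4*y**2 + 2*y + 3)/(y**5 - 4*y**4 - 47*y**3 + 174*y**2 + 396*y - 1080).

Factor the denominator: (y - 6)*(y - 5)*(y - 2)*(y + 3)*(y + 6).
Partial-fraction decomposition: 151/(352*(y + 6)) - 23/(360*(y + 3)) - 1/(480*(y - 2)) - 413/(264*(y - 5)) + 317/(144*(y - 6)).
Integrate each term: A/(y−a) contributes A·log|y−a|.

317*log(y - 6)/144 - 413*log(y - 5)/264 - log(y - 2)/480 - 23*log(y + 3)/360 + 151*log(y + 6)/352 + C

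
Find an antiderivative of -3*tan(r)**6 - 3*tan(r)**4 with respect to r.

Let u = tan(r), so du = (tan(r)**2 + 1) dr.
Rewriting, the integral becomes -3·∫ u^4 du = -3·u^5/5.
Substituting back, u = tan(r).

-3*tan(r)**5/5 + C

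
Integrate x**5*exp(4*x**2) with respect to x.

Let u = x², du = 2x dx; rewrite as (1/2)∫ u^2·exp(4u) du.
Now integrate by parts 2 times.

(8*x**4 - 4*x**2 + 1)*exp(4*x**2)/64 + C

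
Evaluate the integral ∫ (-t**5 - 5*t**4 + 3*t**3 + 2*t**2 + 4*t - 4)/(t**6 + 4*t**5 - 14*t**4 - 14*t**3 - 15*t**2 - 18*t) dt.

Factor the denominator: t*(t - 3)*(t + 1)*(t + 6)*(t**2 + 1).
Partial-fraction decomposition: -11*(11*t + 8)/(370*(t**2 + 1)) - 346/(4995*(t + 6)) - 13/(40*(t + 1)) - 541/(1080*(t - 3)) + 2/(9*t).
Integrate each term; A/(t−a) gives A·log|t−a|; the (Bt+D)/(t²+p²) term gives a log and an atan.

2*log(t)/9 - 541*log(t - 3)/1080 - 13*log(t + 1)/40 - 346*log(t + 6)/4995 - 121*log(t**2 + 1)/740 - 44*atan(t)/185 + C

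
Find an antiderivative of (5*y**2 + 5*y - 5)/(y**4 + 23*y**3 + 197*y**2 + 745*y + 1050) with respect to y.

Factor the denominator: (y + 5)**2*(y + 6)*(y + 7).
Partial-fraction decomposition: -205/(4*(y + 7)) + 145/(y + 6) - 375/(4*(y + 5)) + 95/(2*(y + 5)**2).
Integrate each term; A/(y−a) gives A·log|y−a|; A/(y−a)² gives −A/(y−a).

-375*log(y + 5)/4 + 145*log(y + 6) - 205*log(y + 7)/4 - 95/(2*y + 10) + C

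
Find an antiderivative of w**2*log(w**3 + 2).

Let u = w**3 + 2, so du = (3*w**2) dw.
The integral becomes (1/3)·∫ log(u) du; integrate by parts with u′=log(u), dv′=du.

w**3*log(w**3 + 2)/3 - w**3/3 + 2*log(w**3 + 2)/3 + C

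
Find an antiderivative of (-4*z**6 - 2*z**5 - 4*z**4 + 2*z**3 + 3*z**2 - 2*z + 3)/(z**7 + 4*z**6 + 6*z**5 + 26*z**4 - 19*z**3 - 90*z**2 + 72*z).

Factor the denominator: z*(z - 1)**2*(z + 2)*(z + 4)*(z**2 + 9).
Partial-fraction decomposition: -(31103*z - 72762)/(24375*(z**2 + 9)) - 15429/(5000*(z + 4)) + 253/(468*(z + 2)) - 248/(1125*(z - 1)) - 2/(75*(z - 1)**2) + 1/(24*z).
Integrate each term; A/(z−a) gives A·log|z−a|; the (Bz+D)/(z²+p²) term gives a log and an atan.

log(z)/24 - 248*log(z - 1)/1125 + 253*log(z + 2)/468 - 15429*log(z + 4)/5000 - 31103*log(z**2 + 9)/48750 + 24254*atan(z/3)/24375 + 2/(75*z - 75) + C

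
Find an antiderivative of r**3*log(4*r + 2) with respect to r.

Use integration by parts with u = log(4*r + 2), dv = r**3 dr.
Then du = 4/(4*r + 2) dr and v = r**4/4.

r**4*log(4*r + 2)/4 - r**4/16 + r**3/24 - r**2/32 + r/32 - log(2*r + 1)/64 + C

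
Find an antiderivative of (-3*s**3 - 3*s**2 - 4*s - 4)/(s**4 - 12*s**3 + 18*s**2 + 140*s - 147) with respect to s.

-2473*log(s - 7)/900 - 7*log(s - 1)/72 - 31*log(s + 3)/200 + 302/(15*s - 105) + C

Factor the denominator: (s - 7)**2*(s - 1)*(s + 3).
Partial-fraction decomposition: -31/(200*(s + 3)) - 7/(72*(s - 1)) - 2473/(900*(s - 7)) - 302/(15*(s - 7)**2).
Integrate each term; A/(s−a) gives A·log|s−a|; A/(s−a)² gives −A/(s−a).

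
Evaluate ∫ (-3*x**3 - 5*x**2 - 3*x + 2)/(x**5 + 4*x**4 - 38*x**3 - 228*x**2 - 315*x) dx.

-2*log(x)/315 - 431*log(x - 7)/2800 - 857*log(x + 3)/900 + 89*log(x + 5)/80 - 47/(60*x + 180) + C

Factor the denominator: x*(x - 7)*(x + 3)**2*(x + 5).
Partial-fraction decomposition: 89/(80*(x + 5)) - 857/(900*(x + 3)) + 47/(60*(x + 3)**2) - 431/(2800*(x - 7)) - 2/(315*x).
Integrate each term; A/(x−a) gives A·log|x−a|; A/(x−a)² gives −A/(x−a).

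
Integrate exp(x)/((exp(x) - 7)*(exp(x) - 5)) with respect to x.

Let u = e^x, du = e^x dx.
The integral becomes ∫ du/((u-5)(u-7)); decompose into partial fractions.

log(exp(x) - 7)/2 - log(exp(x) - 5)/2 + C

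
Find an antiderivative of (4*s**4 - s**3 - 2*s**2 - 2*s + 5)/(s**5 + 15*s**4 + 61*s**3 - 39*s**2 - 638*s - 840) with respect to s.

139*log(s - 3)/1400 - 73*log(s + 2)/150 + 1069*log(s + 4)/42 - 1295*log(s + 5)/24 + 2467*log(s + 7)/75 + C

Factor the denominator: (s - 3)*(s + 2)*(s + 4)*(s + 5)*(s + 7).
Partial-fraction decomposition: 2467/(75*(s + 7)) - 1295/(24*(s + 5)) + 1069/(42*(s + 4)) - 73/(150*(s + 2)) + 139/(1400*(s - 3)).
Integrate each term: A/(s−a) contributes A·log|s−a|.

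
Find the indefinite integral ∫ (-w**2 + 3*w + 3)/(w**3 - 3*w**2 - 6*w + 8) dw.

-log(w - 4)/18 - 5*log(w - 1)/9 - 7*log(w + 2)/18 + C

Factor the denominator: (w - 4)*(w - 1)*(w + 2).
Partial-fraction decomposition: -7/(18*(w + 2)) - 5/(9*(w - 1)) - 1/(18*(w - 4)).
Integrate each term: A/(w−a) contributes A·log|w−a|.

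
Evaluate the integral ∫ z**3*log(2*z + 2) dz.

z**4*log(2*z + 2)/4 - z**4/16 + z**3/12 - z**2/8 + z/4 - log(z + 1)/4 + C

Use integration by parts with u = log(2*z + 2), dv = z**3 dz.
Then du = 2/(2*z + 2) dz and v = z**4/4.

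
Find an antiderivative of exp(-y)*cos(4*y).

Let I denote the integral. Integrate by parts with u = cos(4*y), dv = exp(-y) dy, so v = -exp(-y): I = -exp(-y)*cos(4*y) − 4·∫ exp(-y)*sin(4*y) dy.
Apply parts again with u = sin(4*y), dv = exp(-y) dy: ∫ exp(-y)*sin(4*y) dy = -exp(-y)*sin(4*y) + 4·I. Substituting back brings back I: I = 4*exp(-y)*sin(4*y) - exp(-y)*cos(4*y) − 16·I.
Solving for I: (1 + 16)·I equals the remaining terms, so I = (1/17)·(4*exp(-y)*sin(4*y) - exp(-y)*cos(4*y)).

4*exp(-y)*sin(4*y)/17 - exp(-y)*cos(4*y)/17 + C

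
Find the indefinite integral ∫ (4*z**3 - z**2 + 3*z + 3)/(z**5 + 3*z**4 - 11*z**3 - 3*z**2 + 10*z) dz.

3*log(z)/10 + 37*log(z - 2)/42 - 3*log(z - 1)/4 + 5*log(z + 1)/24 - 179*log(z + 5)/280 + C

Factor the denominator: z*(z - 2)*(z - 1)*(z + 1)*(z + 5).
Partial-fraction decomposition: -179/(280*(z + 5)) + 5/(24*(z + 1)) - 3/(4*(z - 1)) + 37/(42*(z - 2)) + 3/(10*z).
Integrate each term: A/(z−a) contributes A·log|z−a|.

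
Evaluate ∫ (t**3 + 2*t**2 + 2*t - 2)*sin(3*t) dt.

-t**3*cos(3*t)/3 + t**2*sin(3*t)/3 - 2*t**2*cos(3*t)/3 + 4*t*sin(3*t)/9 - 4*t*cos(3*t)/9 + 4*sin(3*t)/27 + 22*cos(3*t)/27 + C

Use integration by parts with u = t**3 + 2*t**2 + 2*t - 2, dv = sin(3*t) dt, so v = -cos(3*t)/3.
Apply parts 3 times (tabular method): alternate signs, differentiate u down to 0, integrate dv up.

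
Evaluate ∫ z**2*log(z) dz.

z**3*log(z)/3 - z**3/9 + C

Use integration by parts with u = log(z), dv = z**2 dz.
Then du = 1/z dz and v = z**3/3.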